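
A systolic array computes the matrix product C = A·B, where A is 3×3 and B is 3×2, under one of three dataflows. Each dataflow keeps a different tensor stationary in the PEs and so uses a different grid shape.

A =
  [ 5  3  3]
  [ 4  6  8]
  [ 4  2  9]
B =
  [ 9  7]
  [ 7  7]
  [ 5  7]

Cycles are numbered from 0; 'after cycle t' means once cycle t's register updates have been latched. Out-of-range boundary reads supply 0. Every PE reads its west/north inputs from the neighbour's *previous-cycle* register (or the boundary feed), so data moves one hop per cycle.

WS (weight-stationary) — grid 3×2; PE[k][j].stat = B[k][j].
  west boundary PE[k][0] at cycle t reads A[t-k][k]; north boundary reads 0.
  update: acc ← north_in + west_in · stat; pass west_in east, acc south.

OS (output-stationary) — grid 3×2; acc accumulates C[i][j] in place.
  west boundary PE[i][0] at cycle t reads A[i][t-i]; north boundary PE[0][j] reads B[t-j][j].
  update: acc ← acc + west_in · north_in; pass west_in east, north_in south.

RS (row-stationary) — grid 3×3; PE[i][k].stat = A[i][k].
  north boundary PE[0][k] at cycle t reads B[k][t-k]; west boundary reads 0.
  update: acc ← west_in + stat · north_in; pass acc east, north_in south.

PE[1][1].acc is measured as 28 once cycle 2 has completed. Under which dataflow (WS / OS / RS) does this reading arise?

dataflow = OS

WS (3×2 grid), PE[1][1]:
  c0 r1c1: 0 / 0 / 0
  c1 r1c1: 0 / 0 / 0
  c2 r1c1: 56 / 3 / 56
OS (3×2 grid), PE[1][1]:
  c0 r1c1: 0 / 0 / 0
  c1 r1c1: 0 / 0 / 0
  c2 r1c1: 28 / 4 / 7
RS (3×3 grid), PE[1][1]:
  c0 r1c1: 0 / 0 / 0
  c1 r1c1: 0 / 0 / 0
  c2 r1c1: 78 / 78 / 7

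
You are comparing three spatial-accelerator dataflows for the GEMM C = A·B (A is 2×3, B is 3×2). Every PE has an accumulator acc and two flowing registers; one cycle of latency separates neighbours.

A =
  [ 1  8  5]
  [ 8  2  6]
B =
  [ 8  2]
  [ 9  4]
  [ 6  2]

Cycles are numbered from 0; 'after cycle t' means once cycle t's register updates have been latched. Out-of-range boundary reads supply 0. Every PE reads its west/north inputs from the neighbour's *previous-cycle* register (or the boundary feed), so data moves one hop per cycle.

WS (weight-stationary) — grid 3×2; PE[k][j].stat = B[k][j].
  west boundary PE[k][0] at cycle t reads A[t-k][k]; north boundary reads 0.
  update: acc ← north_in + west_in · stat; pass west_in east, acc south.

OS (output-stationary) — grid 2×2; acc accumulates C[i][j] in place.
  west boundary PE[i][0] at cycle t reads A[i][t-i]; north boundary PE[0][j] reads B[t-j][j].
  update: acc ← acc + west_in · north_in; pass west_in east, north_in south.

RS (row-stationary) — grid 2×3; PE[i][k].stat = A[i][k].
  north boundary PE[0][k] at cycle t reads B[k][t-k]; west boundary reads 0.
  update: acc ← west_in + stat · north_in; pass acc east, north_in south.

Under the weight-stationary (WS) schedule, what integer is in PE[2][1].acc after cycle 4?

WS 3×2: PE[2][1] cycle-by-cycle (with neighbour feeds):
  t=0 PE[1][1]: acc=0 h=0 v=0
  t=0 PE[2][0]: acc=0 h=0 v=0
  t=0 PE[2][1]: acc=0 h=0 v=0
  t=1 PE[1][1]: acc=0 h=0 v=0
  t=1 PE[2][0]: acc=0 h=0 v=0
  t=1 PE[2][1]: acc=0 h=0 v=0
  t=2 PE[1][1]: acc=34 h=8 v=34
  t=2 PE[2][0]: acc=110 h=5 v=110
  t=2 PE[2][1]: acc=0 h=0 v=0
  t=3 PE[1][1]: acc=24 h=2 v=24
  t=3 PE[2][0]: acc=118 h=6 v=118
  t=3 PE[2][1]: acc=44 h=5 v=44
  t=4 PE[1][1]: acc=0 h=0 v=0
  t=4 PE[2][0]: acc=0 h=0 v=0
  t=4 PE[2][1]: acc=36 h=6 v=36

PE[2][1].acc = 36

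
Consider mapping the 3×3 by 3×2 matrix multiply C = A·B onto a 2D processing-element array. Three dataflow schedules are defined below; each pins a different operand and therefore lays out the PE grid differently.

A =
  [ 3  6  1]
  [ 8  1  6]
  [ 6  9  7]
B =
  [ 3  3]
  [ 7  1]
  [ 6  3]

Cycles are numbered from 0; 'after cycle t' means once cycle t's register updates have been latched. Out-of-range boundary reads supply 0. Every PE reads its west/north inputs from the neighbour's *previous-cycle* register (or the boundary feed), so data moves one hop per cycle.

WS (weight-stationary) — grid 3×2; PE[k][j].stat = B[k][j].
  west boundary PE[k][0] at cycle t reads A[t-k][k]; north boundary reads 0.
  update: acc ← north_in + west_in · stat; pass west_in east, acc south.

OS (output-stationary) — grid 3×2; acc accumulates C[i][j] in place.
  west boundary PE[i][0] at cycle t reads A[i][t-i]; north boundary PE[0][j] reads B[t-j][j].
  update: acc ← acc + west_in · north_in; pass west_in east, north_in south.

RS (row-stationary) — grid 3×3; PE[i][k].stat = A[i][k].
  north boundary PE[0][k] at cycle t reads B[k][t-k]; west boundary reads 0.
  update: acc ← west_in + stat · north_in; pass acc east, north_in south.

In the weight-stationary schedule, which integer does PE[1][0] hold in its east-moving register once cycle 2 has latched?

WS 3×2: PE[1][0] cycle-by-cycle (with neighbour feeds):
  c0 r0c0: 9 / 3 / 9
  c0 r1c0: 0 / 0 / 0
  c1 r0c0: 24 / 8 / 24
  c1 r1c0: 51 / 6 / 51
  c2 r0c0: 18 / 6 / 18
  c2 r1c0: 31 / 1 / 31

register = 1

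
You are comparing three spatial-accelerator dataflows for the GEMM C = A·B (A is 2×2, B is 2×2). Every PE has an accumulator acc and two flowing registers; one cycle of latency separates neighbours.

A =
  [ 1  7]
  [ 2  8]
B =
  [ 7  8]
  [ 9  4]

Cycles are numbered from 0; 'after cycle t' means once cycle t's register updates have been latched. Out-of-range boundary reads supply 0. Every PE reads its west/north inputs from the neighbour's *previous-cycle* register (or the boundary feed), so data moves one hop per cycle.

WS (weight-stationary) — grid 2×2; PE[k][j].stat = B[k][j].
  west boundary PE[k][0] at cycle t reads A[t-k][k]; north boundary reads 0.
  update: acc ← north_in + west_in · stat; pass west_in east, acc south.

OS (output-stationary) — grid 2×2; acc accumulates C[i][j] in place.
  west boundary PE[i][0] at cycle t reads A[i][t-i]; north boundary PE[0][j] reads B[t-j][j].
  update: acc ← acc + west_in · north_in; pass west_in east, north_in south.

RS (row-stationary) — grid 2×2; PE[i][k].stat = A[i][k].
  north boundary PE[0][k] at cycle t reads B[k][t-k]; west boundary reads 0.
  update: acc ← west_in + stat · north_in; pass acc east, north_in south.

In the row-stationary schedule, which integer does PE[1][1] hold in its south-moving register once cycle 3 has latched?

register = 4

Tracing RS — 2×2 array, target PE[1][1]:
  @0  [0,1]  acc 0  |  →0  ↓0
  @0  [1,0]  acc 0  |  →0  ↓0
  @0  [1,1]  acc 0  |  →0  ↓0
  @1  [0,1]  acc 70  |  →70  ↓9
  @1  [1,0]  acc 14  |  →14  ↓7
  @1  [1,1]  acc 0  |  →0  ↓0
  @2  [0,1]  acc 36  |  →36  ↓4
  @2  [1,0]  acc 16  |  →16  ↓8
  @2  [1,1]  acc 86  |  →86  ↓9
  @3  [0,1]  acc 0  |  →0  ↓0
  @3  [1,0]  acc 0  |  →0  ↓0
  @3  [1,1]  acc 48  |  →48  ↓4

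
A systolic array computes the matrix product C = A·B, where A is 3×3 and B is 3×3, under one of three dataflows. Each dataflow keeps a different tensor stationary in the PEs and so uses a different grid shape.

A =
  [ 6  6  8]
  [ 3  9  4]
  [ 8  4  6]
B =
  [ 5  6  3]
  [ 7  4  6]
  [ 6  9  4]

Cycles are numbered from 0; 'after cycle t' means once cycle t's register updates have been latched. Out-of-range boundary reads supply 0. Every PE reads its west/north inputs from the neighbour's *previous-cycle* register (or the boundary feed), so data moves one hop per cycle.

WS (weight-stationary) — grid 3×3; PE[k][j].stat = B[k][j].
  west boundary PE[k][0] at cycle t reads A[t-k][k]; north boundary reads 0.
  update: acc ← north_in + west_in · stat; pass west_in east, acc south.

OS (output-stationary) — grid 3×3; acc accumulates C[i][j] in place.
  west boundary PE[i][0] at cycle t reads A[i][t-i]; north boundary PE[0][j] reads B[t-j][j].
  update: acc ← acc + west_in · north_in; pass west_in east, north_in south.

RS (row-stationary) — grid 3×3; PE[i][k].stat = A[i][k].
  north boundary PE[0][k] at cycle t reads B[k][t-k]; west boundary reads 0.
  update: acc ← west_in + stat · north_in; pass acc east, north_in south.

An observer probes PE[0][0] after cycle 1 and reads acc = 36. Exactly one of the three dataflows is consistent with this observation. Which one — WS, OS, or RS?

— WS: 3×3; PE[0][0] trace:
  c0 r0c0: 30 / 6 / 30
  c1 r0c0: 15 / 3 / 15
— OS: 3×3; PE[0][0] trace:
  c0 r0c0: 30 / 6 / 5
  c1 r0c0: 72 / 6 / 7
— RS: 3×3; PE[0][0] trace:
  c0 r0c0: 30 / 30 / 5
  c1 r0c0: 36 / 36 / 6

dataflow = RS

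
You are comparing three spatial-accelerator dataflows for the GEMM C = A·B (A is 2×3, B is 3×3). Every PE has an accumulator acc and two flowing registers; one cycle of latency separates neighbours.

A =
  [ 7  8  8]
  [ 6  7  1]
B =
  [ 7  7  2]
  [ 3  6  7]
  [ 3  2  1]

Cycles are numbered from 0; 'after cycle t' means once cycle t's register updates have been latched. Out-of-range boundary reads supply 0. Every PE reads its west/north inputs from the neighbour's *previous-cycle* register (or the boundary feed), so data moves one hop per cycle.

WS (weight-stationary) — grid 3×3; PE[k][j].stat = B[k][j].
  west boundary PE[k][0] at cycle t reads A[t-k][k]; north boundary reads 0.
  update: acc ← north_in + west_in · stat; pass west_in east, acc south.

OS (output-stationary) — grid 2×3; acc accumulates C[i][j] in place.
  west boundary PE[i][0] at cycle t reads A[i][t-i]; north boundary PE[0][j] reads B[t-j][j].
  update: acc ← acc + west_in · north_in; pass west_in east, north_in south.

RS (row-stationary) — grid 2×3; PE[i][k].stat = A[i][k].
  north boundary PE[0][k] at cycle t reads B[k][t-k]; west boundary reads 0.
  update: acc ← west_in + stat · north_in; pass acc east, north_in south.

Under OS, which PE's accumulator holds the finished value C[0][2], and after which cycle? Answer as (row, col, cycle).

OS: C[0][2] accumulates in PE[0][2]:
  0: (0,2).acc=0  regs=<0,0>
  1: (0,2).acc=0  regs=<0,0>
  2: (0,2).acc=14  regs=<7,2>
  3: (0,2).acc=70  regs=<8,7>
  4: (0,2).acc=78  regs=<8,1>

(row, col, cycle) = (0, 2, 4)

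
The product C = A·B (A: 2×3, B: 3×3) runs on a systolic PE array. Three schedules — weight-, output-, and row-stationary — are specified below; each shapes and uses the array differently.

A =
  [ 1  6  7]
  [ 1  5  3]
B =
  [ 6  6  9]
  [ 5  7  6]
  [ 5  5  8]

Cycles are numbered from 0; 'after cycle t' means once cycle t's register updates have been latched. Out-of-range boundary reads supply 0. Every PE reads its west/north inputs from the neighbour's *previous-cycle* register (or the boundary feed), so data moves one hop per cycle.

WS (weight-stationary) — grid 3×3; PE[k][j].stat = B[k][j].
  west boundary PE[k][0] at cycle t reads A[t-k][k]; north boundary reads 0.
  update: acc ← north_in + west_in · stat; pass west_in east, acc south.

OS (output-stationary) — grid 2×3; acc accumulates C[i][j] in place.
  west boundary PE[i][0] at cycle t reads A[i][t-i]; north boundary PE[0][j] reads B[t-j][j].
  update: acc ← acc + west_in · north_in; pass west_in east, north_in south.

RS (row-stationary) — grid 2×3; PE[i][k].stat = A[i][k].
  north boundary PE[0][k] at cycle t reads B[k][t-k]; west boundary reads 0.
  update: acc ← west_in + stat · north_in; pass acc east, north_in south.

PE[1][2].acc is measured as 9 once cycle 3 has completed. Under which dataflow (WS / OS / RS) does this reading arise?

Under WS (3×3), PE[1][2]:
  @0  [1,2]  acc 0  |  →0  ↓0
  @1  [1,2]  acc 0  |  →0  ↓0
  @2  [1,2]  acc 0  |  →0  ↓0
  @3  [1,2]  acc 45  |  →6  ↓45
Under OS (2×3), PE[1][2]:
  @0  [1,2]  acc 0  |  →0  ↓0
  @1  [1,2]  acc 0  |  →0  ↓0
  @2  [1,2]  acc 0  |  →0  ↓0
  @3  [1,2]  acc 9  |  →1  ↓9
Under RS (2×3), PE[1][2]:
  @0  [1,2]  acc 0  |  →0  ↓0
  @1  [1,2]  acc 0  |  →0  ↓0
  @2  [1,2]  acc 0  |  →0  ↓0
  @3  [1,2]  acc 46  |  →46  ↓5

dataflow = OS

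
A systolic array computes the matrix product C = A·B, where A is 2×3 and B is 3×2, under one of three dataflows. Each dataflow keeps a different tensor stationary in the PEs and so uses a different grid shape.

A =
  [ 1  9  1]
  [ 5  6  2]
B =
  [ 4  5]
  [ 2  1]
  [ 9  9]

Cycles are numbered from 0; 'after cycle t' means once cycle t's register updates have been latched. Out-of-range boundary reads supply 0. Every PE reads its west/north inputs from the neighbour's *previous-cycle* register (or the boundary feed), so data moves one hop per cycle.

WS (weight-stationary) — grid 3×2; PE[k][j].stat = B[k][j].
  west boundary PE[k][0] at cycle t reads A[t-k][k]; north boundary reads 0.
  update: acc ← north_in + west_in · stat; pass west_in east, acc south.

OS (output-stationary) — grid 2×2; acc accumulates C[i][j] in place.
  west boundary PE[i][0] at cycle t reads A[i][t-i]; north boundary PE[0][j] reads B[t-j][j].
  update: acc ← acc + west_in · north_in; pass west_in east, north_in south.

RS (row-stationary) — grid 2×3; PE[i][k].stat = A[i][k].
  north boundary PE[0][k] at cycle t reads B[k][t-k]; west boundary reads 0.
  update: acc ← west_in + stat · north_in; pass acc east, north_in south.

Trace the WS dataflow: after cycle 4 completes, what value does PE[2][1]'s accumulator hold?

Tracing WS — 3×2 array, target PE[2][1]:
  after 0 — PE[1][1] acc=0, pass-E 0, pass-S 0
  after 0 — PE[2][0] acc=0, pass-E 0, pass-S 0
  after 0 — PE[2][1] acc=0, pass-E 0, pass-S 0
  after 1 — PE[1][1] acc=0, pass-E 0, pass-S 0
  after 1 — PE[2][0] acc=0, pass-E 0, pass-S 0
  after 1 — PE[2][1] acc=0, pass-E 0, pass-S 0
  after 2 — PE[1][1] acc=14, pass-E 9, pass-S 14
  after 2 — PE[2][0] acc=31, pass-E 1, pass-S 31
  after 2 — PE[2][1] acc=0, pass-E 0, pass-S 0
  after 3 — PE[1][1] acc=31, pass-E 6, pass-S 31
  after 3 — PE[2][0] acc=50, pass-E 2, pass-S 50
  after 3 — PE[2][1] acc=23, pass-E 1, pass-S 23
  after 4 — PE[1][1] acc=0, pass-E 0, pass-S 0
  after 4 — PE[2][0] acc=0, pass-E 0, pass-S 0
  after 4 — PE[2][1] acc=49, pass-E 2, pass-S 49

PE[2][1].acc = 49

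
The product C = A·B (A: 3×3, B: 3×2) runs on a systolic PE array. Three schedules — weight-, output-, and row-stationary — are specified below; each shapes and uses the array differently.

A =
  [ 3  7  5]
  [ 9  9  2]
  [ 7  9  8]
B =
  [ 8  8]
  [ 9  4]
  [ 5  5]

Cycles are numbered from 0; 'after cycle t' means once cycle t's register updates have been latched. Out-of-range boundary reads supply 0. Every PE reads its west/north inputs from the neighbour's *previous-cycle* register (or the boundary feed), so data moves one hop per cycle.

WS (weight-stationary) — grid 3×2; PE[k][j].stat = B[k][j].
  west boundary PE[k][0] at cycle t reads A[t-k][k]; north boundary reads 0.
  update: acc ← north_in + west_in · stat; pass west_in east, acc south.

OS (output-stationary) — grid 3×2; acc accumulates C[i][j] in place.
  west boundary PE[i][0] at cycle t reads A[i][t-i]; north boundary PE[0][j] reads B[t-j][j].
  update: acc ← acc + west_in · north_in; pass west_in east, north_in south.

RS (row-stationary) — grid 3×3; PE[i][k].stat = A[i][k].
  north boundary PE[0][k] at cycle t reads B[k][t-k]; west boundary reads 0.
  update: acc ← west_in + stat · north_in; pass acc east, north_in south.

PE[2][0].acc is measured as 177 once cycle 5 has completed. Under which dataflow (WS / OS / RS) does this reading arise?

dataflow = OS

WS (3×2 grid), PE[2][0]:
  t=0 PE[2][0]: acc=0 h=0 v=0
  t=1 PE[2][0]: acc=0 h=0 v=0
  t=2 PE[2][0]: acc=112 h=5 v=112
  t=3 PE[2][0]: acc=163 h=2 v=163
  t=4 PE[2][0]: acc=177 h=8 v=177
  t=5 PE[2][0]: acc=0 h=0 v=0
OS (3×2 grid), PE[2][0]:
  t=0 PE[2][0]: acc=0 h=0 v=0
  t=1 PE[2][0]: acc=0 h=0 v=0
  t=2 PE[2][0]: acc=56 h=7 v=8
  t=3 PE[2][0]: acc=137 h=9 v=9
  t=4 PE[2][0]: acc=177 h=8 v=5
  t=5 PE[2][0]: acc=177 h=0 v=0
RS (3×3 grid), PE[2][0]:
  t=0 PE[2][0]: acc=0 h=0 v=0
  t=1 PE[2][0]: acc=0 h=0 v=0
  t=2 PE[2][0]: acc=56 h=56 v=8
  t=3 PE[2][0]: acc=56 h=56 v=8
  t=4 PE[2][0]: acc=0 h=0 v=0
  t=5 PE[2][0]: acc=0 h=0 v=0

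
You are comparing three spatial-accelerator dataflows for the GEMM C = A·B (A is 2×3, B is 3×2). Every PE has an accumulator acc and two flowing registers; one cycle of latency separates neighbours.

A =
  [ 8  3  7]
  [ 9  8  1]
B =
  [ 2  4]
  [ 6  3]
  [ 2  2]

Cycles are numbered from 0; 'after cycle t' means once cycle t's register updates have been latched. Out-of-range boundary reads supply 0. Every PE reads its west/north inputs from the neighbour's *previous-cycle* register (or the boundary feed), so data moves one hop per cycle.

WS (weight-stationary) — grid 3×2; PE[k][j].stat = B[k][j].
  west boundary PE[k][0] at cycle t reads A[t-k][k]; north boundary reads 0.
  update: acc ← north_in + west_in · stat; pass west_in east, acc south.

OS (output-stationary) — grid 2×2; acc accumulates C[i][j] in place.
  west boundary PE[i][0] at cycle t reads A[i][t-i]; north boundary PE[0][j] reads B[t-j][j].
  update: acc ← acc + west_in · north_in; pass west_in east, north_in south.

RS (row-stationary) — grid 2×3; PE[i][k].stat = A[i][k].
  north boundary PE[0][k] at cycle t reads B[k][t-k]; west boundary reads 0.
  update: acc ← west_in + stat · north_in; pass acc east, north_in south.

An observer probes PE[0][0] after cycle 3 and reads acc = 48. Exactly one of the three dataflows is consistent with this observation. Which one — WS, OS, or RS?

Under WS (3×2), PE[0][0]:
  c0 r0c0: 16 / 8 / 16
  c1 r0c0: 18 / 9 / 18
  c2 r0c0: 0 / 0 / 0
  c3 r0c0: 0 / 0 / 0
Under OS (2×2), PE[0][0]:
  c0 r0c0: 16 / 8 / 2
  c1 r0c0: 34 / 3 / 6
  c2 r0c0: 48 / 7 / 2
  c3 r0c0: 48 / 0 / 0
Under RS (2×3), PE[0][0]:
  c0 r0c0: 16 / 16 / 2
  c1 r0c0: 32 / 32 / 4
  c2 r0c0: 0 / 0 / 0
  c3 r0c0: 0 / 0 / 0

dataflow = OS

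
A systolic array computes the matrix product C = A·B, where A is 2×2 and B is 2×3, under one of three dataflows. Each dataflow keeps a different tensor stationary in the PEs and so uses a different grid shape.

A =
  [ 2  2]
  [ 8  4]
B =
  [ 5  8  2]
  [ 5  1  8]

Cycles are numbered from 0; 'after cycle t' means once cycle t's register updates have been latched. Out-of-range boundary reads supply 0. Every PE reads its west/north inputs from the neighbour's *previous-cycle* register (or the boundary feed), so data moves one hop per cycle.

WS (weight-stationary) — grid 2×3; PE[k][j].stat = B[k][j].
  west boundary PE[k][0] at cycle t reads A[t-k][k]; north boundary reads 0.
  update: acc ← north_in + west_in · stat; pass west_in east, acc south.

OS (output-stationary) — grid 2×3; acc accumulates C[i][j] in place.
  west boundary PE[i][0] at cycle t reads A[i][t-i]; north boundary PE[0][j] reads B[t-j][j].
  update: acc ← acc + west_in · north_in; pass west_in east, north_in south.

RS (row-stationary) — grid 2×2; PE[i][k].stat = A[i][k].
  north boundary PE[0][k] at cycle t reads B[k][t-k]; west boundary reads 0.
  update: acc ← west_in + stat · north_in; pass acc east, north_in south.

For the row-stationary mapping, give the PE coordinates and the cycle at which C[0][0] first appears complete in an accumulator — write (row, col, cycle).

(row, col, cycle) = (0, 1, 1)

Under RS, C[0][0] lands at PE[0][1]:
  t=0 PE[0][1]: acc=0 h=0 v=0
  t=1 PE[0][1]: acc=20 h=20 v=5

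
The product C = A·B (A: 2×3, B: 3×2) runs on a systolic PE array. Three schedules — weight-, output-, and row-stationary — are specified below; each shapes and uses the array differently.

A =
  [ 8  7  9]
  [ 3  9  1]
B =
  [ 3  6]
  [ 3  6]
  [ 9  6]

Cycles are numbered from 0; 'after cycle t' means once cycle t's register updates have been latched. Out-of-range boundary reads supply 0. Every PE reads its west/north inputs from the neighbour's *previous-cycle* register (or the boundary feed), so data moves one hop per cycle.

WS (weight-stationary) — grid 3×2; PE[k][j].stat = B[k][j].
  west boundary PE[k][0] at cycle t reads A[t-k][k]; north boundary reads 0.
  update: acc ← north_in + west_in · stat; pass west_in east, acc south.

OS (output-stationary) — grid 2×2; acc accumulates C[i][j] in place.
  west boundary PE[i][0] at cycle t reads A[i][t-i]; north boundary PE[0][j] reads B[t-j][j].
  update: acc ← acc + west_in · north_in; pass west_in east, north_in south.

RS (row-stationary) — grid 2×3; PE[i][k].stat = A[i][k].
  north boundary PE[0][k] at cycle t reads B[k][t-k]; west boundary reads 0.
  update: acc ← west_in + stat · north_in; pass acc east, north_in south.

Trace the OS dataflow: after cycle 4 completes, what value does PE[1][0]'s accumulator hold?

OS on a 2×2 grid — tracing PE[1][0] and its feeders:
  0: (0,0).acc=24  regs=<8,3>
  0: (1,0).acc=0  regs=<0,0>
  1: (0,0).acc=45  regs=<7,3>
  1: (1,0).acc=9  regs=<3,3>
  2: (0,0).acc=126  regs=<9,9>
  2: (1,0).acc=36  regs=<9,3>
  3: (0,0).acc=126  regs=<0,0>
  3: (1,0).acc=45  regs=<1,9>
  4: (0,0).acc=126  regs=<0,0>
  4: (1,0).acc=45  regs=<0,0>

PE[1][0].acc = 45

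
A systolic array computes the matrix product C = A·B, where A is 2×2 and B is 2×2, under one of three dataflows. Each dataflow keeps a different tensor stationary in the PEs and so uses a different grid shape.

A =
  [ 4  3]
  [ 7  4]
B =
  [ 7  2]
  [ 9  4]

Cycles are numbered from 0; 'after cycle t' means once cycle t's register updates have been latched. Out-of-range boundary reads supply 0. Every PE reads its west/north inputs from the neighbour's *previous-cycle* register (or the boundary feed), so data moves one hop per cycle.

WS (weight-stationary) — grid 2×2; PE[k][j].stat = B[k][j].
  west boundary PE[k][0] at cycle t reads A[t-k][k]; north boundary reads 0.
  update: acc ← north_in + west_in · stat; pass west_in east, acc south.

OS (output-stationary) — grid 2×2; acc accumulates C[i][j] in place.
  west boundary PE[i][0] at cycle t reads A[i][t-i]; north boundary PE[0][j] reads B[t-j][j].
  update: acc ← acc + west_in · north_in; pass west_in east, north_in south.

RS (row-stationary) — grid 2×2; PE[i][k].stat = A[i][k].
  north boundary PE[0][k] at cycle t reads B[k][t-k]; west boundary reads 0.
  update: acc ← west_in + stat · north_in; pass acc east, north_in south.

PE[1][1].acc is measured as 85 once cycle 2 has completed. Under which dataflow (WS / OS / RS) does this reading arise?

WS (2×2 grid), PE[1][1]:
  after 0 — PE[1][1] acc=0, pass-E 0, pass-S 0
  after 1 — PE[1][1] acc=0, pass-E 0, pass-S 0
  after 2 — PE[1][1] acc=20, pass-E 3, pass-S 20
OS (2×2 grid), PE[1][1]:
  after 0 — PE[1][1] acc=0, pass-E 0, pass-S 0
  after 1 — PE[1][1] acc=0, pass-E 0, pass-S 0
  after 2 — PE[1][1] acc=14, pass-E 7, pass-S 2
RS (2×2 grid), PE[1][1]:
  after 0 — PE[1][1] acc=0, pass-E 0, pass-S 0
  after 1 — PE[1][1] acc=0, pass-E 0, pass-S 0
  after 2 — PE[1][1] acc=85, pass-E 85, pass-S 9

dataflow = RS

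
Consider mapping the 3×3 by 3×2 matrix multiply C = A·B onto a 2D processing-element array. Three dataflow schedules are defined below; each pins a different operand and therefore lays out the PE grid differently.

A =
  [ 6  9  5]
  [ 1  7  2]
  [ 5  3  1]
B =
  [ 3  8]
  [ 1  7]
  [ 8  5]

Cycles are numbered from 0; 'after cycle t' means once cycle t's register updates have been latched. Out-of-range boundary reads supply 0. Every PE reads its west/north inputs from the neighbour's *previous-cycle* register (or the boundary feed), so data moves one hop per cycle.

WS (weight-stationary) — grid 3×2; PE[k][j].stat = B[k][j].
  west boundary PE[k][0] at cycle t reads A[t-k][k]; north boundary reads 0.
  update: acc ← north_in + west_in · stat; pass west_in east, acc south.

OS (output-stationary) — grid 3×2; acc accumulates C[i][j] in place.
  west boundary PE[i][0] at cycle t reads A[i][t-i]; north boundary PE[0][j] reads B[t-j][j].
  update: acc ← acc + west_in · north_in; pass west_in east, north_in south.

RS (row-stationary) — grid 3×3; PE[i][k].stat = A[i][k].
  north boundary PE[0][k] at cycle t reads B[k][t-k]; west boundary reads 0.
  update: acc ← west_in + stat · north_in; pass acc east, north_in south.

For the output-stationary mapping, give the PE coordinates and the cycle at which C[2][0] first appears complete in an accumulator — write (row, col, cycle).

OS: C[2][0] accumulates in PE[2][0]:
  [0] (2,0) acc=0 (h:0 v:0)
  [1] (2,0) acc=0 (h:0 v:0)
  [2] (2,0) acc=15 (h:5 v:3)
  [3] (2,0) acc=18 (h:3 v:1)
  [4] (2,0) acc=26 (h:1 v:8)

(row, col, cycle) = (2, 0, 4)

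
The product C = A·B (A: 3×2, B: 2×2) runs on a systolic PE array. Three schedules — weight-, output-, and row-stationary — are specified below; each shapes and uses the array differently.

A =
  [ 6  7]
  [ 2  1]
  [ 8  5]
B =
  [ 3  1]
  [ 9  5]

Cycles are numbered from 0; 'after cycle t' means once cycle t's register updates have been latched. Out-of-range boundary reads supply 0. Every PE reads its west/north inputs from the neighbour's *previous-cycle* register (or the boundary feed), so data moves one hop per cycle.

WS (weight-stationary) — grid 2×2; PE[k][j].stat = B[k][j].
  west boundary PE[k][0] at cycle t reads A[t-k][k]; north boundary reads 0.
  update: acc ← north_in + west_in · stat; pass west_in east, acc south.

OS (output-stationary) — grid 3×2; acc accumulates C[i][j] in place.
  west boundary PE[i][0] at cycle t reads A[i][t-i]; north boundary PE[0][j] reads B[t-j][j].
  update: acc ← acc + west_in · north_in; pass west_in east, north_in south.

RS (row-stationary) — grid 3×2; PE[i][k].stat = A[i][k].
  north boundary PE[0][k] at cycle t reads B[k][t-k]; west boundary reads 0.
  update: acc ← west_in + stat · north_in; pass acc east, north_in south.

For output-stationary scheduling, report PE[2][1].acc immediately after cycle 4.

Tracing OS — 3×2 array, target PE[2][1]:
  0: (1,1).acc=0  regs=<0,0>
  0: (2,0).acc=0  regs=<0,0>
  0: (2,1).acc=0  regs=<0,0>
  1: (1,1).acc=0  regs=<0,0>
  1: (2,0).acc=0  regs=<0,0>
  1: (2,1).acc=0  regs=<0,0>
  2: (1,1).acc=2  regs=<2,1>
  2: (2,0).acc=24  regs=<8,3>
  2: (2,1).acc=0  regs=<0,0>
  3: (1,1).acc=7  regs=<1,5>
  3: (2,0).acc=69  regs=<5,9>
  3: (2,1).acc=8  regs=<8,1>
  4: (1,1).acc=7  regs=<0,0>
  4: (2,0).acc=69  regs=<0,0>
  4: (2,1).acc=33  regs=<5,5>

PE[2][1].acc = 33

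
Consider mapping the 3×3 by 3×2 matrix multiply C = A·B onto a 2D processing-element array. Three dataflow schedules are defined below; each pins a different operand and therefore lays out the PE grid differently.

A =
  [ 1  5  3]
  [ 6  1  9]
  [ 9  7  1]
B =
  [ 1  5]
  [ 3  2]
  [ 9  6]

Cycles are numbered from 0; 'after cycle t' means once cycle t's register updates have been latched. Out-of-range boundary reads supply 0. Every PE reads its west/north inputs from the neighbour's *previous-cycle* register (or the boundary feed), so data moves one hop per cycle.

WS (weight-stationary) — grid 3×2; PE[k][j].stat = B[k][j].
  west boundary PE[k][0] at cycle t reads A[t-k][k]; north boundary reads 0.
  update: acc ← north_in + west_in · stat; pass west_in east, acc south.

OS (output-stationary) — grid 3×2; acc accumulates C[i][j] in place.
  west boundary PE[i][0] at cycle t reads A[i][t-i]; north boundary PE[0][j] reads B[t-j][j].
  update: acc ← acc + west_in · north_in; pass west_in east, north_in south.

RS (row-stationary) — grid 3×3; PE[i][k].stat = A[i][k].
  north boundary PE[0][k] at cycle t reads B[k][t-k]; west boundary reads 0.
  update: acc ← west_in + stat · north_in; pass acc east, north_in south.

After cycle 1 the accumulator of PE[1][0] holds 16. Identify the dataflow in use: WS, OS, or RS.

dataflow = WS

Under WS (3×2), PE[1][0]:
  after 0 — PE[1][0] acc=0, pass-E 0, pass-S 0
  after 1 — PE[1][0] acc=16, pass-E 5, pass-S 16
Under OS (3×2), PE[1][0]:
  after 0 — PE[1][0] acc=0, pass-E 0, pass-S 0
  after 1 — PE[1][0] acc=6, pass-E 6, pass-S 1
Under RS (3×3), PE[1][0]:
  after 0 — PE[1][0] acc=0, pass-E 0, pass-S 0
  after 1 — PE[1][0] acc=6, pass-E 6, pass-S 1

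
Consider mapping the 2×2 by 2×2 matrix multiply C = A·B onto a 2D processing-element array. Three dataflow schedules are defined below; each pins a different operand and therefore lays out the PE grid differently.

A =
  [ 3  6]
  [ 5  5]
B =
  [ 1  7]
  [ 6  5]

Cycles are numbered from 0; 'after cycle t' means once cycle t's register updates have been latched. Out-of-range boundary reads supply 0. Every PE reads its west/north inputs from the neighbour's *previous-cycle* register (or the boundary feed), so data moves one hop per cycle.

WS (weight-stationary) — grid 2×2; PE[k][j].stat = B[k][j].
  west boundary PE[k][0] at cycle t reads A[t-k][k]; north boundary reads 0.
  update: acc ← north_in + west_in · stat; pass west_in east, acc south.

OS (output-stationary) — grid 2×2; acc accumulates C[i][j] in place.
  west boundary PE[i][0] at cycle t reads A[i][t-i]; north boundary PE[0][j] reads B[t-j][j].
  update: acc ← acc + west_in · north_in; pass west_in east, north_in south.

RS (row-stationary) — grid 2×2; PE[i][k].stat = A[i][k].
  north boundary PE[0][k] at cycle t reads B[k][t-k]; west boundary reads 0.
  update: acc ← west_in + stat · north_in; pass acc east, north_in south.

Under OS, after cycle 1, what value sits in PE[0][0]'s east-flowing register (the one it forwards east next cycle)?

Tracing OS — 2×2 array, target PE[0][0]:
  step 0 · PE0,0: acc=3; fwd→3 fwd↓1
  step 1 · PE0,0: acc=39; fwd→6 fwd↓6

register = 6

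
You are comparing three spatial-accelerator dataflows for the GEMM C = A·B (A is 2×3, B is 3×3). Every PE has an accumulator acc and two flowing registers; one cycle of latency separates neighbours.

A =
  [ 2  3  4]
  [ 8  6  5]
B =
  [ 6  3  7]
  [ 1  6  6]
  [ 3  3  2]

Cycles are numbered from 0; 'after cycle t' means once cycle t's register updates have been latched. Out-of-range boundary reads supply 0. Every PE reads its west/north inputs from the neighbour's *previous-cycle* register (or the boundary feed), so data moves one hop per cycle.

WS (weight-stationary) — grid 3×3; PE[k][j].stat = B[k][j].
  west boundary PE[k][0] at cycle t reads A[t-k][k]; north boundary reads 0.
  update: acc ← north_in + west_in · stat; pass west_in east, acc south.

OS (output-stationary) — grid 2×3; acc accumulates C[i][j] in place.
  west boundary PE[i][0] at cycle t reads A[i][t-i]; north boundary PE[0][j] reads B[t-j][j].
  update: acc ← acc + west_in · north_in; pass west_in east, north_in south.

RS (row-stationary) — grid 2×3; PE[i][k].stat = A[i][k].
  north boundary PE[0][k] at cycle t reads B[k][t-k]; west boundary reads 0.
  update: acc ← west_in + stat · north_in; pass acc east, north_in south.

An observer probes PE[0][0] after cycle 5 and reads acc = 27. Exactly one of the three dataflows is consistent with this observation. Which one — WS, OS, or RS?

dataflow = OS

Under WS (3×3), PE[0][0]:
  @0  [0,0]  acc 12  |  →2  ↓12
  @1  [0,0]  acc 48  |  →8  ↓48
  @2  [0,0]  acc 0  |  →0  ↓0
  @3  [0,0]  acc 0  |  →0  ↓0
  @4  [0,0]  acc 0  |  →0  ↓0
  @5  [0,0]  acc 0  |  →0  ↓0
Under OS (2×3), PE[0][0]:
  @0  [0,0]  acc 12  |  →2  ↓6
  @1  [0,0]  acc 15  |  →3  ↓1
  @2  [0,0]  acc 27  |  →4  ↓3
  @3  [0,0]  acc 27  |  →0  ↓0
  @4  [0,0]  acc 27  |  →0  ↓0
  @5  [0,0]  acc 27  |  →0  ↓0
Under RS (2×3), PE[0][0]:
  @0  [0,0]  acc 12  |  →12  ↓6
  @1  [0,0]  acc 6  |  →6  ↓3
  @2  [0,0]  acc 14  |  →14  ↓7
  @3  [0,0]  acc 0  |  →0  ↓0
  @4  [0,0]  acc 0  |  →0  ↓0
  @5  [0,0]  acc 0  |  →0  ↓0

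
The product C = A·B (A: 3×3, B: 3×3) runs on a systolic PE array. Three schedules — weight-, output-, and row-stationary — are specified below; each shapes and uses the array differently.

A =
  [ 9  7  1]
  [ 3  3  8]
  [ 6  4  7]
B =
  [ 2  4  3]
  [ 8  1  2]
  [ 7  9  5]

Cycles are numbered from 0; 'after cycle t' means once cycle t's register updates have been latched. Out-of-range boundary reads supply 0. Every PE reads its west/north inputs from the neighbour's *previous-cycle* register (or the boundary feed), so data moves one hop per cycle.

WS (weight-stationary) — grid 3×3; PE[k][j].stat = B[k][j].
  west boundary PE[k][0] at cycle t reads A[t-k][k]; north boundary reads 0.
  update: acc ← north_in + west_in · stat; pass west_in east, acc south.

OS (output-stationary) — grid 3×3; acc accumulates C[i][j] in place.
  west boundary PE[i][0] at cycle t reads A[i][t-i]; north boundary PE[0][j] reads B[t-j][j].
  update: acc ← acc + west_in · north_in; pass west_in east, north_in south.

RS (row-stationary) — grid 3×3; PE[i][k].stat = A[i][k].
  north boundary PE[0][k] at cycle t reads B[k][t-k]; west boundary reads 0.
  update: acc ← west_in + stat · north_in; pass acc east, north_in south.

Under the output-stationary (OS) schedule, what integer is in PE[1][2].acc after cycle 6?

Tracing OS — 3×3 array, target PE[1][2]:
  cycle 0: PE[0][2] → acc 0, east 0, south 0
  cycle 0: PE[1][1] → acc 0, east 0, south 0
  cycle 0: PE[1][2] → acc 0, east 0, south 0
  cycle 1: PE[0][2] → acc 0, east 0, south 0
  cycle 1: PE[1][1] → acc 0, east 0, south 0
  cycle 1: PE[1][2] → acc 0, east 0, south 0
  cycle 2: PE[0][2] → acc 27, east 9, south 3
  cycle 2: PE[1][1] → acc 12, east 3, south 4
  cycle 2: PE[1][2] → acc 0, east 0, south 0
  cycle 3: PE[0][2] → acc 41, east 7, south 2
  cycle 3: PE[1][1] → acc 15, east 3, south 1
  cycle 3: PE[1][2] → acc 9, east 3, south 3
  cycle 4: PE[0][2] → acc 46, east 1, south 5
  cycle 4: PE[1][1] → acc 87, east 8, south 9
  cycle 4: PE[1][2] → acc 15, east 3, south 2
  cycle 5: PE[0][2] → acc 46, east 0, south 0
  cycle 5: PE[1][1] → acc 87, east 0, south 0
  cycle 5: PE[1][2] → acc 55, east 8, south 5
  cycle 6: PE[0][2] → acc 46, east 0, south 0
  cycle 6: PE[1][1] → acc 87, east 0, south 0
  cycle 6: PE[1][2] → acc 55, east 0, south 0

PE[1][2].acc = 55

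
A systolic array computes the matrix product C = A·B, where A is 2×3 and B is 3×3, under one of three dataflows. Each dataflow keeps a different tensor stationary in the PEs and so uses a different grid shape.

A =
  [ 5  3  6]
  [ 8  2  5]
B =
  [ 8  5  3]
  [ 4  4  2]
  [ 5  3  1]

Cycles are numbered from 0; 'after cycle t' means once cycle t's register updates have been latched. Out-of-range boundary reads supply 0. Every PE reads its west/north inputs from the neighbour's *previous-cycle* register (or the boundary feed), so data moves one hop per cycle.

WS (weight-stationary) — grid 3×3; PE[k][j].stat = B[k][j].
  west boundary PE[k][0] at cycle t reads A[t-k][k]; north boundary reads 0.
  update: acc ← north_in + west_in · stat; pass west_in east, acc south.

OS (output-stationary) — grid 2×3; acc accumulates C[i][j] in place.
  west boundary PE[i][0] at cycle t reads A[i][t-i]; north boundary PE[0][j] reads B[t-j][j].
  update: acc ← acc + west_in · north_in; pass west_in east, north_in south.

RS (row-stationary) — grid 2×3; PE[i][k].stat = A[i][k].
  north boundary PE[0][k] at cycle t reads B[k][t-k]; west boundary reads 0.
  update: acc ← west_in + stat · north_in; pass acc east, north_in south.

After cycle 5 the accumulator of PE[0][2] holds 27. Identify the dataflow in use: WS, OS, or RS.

WS (3×3 grid), PE[0][2]:
  c0 r0c2: 0 / 0 / 0
  c1 r0c2: 0 / 0 / 0
  c2 r0c2: 15 / 5 / 15
  c3 r0c2: 24 / 8 / 24
  c4 r0c2: 0 / 0 / 0
  c5 r0c2: 0 / 0 / 0
OS (2×3 grid), PE[0][2]:
  c0 r0c2: 0 / 0 / 0
  c1 r0c2: 0 / 0 / 0
  c2 r0c2: 15 / 5 / 3
  c3 r0c2: 21 / 3 / 2
  c4 r0c2: 27 / 6 / 1
  c5 r0c2: 27 / 0 / 0
RS (2×3 grid), PE[0][2]:
  c0 r0c2: 0 / 0 / 0
  c1 r0c2: 0 / 0 / 0
  c2 r0c2: 82 / 82 / 5
  c3 r0c2: 55 / 55 / 3
  c4 r0c2: 27 / 27 / 1
  c5 r0c2: 0 / 0 / 0

dataflow = OS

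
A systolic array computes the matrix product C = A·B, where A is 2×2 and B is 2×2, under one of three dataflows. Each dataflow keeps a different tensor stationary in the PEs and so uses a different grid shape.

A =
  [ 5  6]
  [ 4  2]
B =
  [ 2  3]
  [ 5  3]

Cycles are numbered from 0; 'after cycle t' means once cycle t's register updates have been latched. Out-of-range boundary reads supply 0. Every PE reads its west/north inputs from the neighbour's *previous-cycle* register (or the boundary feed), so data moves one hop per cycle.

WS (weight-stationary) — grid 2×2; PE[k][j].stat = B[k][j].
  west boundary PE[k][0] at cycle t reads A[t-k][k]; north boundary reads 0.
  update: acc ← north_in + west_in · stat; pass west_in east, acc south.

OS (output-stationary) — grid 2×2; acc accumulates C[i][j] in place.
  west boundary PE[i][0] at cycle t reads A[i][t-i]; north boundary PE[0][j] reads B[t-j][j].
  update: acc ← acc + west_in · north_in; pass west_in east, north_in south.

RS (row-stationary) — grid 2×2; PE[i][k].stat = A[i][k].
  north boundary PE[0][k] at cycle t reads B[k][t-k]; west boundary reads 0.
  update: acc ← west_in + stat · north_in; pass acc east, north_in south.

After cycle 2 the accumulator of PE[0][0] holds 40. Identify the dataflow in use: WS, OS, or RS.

— WS: 2×2; PE[0][0] trace:
  0: (0,0).acc=10  regs=<5,10>
  1: (0,0).acc=8  regs=<4,8>
  2: (0,0).acc=0  regs=<0,0>
— OS: 2×2; PE[0][0] trace:
  0: (0,0).acc=10  regs=<5,2>
  1: (0,0).acc=40  regs=<6,5>
  2: (0,0).acc=40  regs=<0,0>
— RS: 2×2; PE[0][0] trace:
  0: (0,0).acc=10  regs=<10,2>
  1: (0,0).acc=15  regs=<15,3>
  2: (0,0).acc=0  regs=<0,0>

dataflow = OS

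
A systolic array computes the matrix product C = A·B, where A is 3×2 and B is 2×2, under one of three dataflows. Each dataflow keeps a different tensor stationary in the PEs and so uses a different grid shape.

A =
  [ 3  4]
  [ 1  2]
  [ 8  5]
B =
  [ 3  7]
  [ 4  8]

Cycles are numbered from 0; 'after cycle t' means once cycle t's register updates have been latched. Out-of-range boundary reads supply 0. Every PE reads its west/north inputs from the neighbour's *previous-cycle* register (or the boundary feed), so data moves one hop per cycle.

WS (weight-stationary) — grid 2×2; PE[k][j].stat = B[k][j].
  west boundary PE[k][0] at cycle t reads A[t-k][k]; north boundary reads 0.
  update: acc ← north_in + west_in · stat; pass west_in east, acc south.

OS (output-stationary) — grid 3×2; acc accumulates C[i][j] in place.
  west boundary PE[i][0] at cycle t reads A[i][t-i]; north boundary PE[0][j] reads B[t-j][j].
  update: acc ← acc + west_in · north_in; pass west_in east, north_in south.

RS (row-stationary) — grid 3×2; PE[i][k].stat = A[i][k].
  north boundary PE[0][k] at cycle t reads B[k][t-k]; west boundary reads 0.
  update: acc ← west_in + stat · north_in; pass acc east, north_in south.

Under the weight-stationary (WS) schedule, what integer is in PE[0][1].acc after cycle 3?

WS on a 2×2 grid — tracing PE[0][1] and its feeders:
  [0] (0,0) acc=9 (h:3 v:9)
  [0] (0,1) acc=0 (h:0 v:0)
  [1] (0,0) acc=3 (h:1 v:3)
  [1] (0,1) acc=21 (h:3 v:21)
  [2] (0,0) acc=24 (h:8 v:24)
  [2] (0,1) acc=7 (h:1 v:7)
  [3] (0,0) acc=0 (h:0 v:0)
  [3] (0,1) acc=56 (h:8 v:56)

PE[0][1].acc = 56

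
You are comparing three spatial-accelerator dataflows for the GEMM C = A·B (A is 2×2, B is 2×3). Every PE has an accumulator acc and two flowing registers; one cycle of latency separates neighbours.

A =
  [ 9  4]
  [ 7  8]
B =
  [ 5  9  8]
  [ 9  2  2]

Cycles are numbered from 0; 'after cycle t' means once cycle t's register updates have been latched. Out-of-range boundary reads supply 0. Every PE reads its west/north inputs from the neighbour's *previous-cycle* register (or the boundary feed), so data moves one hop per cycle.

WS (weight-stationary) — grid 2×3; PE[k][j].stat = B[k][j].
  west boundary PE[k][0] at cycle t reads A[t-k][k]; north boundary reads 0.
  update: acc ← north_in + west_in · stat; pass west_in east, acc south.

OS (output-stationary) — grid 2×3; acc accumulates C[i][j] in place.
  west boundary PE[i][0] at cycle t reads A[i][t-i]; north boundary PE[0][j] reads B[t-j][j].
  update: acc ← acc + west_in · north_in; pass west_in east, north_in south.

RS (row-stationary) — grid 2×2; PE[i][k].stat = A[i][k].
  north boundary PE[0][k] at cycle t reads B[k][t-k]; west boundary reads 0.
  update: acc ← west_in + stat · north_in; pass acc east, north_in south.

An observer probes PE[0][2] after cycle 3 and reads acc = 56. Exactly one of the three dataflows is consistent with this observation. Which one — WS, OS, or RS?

Under WS (2×3), PE[0][2]:
  @0  [0,2]  acc 0  |  →0  ↓0
  @1  [0,2]  acc 0  |  →0  ↓0
  @2  [0,2]  acc 72  |  →9  ↓72
  @3  [0,2]  acc 56  |  →7  ↓56
Under OS (2×3), PE[0][2]:
  @0  [0,2]  acc 0  |  →0  ↓0
  @1  [0,2]  acc 0  |  →0  ↓0
  @2  [0,2]  acc 72  |  →9  ↓8
  @3  [0,2]  acc 80  |  →4  ↓2
RS (2×2): PE[0][2] does not exist.

dataflow = WS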